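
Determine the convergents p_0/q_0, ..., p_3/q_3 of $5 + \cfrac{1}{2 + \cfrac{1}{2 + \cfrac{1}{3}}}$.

5/1, 11/2, 27/5, 92/17

Using the convergent recurrence p_i = a_i*p_{i-1} + p_{i-2}, q_i = a_i*q_{i-1} + q_{i-2} with p_{-2}=0, p_{-1}=1, q_{-2}=1, q_{-1}=0:
  i=0: a_0=5, p_0 = 5*1 + 0 = 5, q_0 = 5*0 + 1 = 1.
  i=1: a_1=2, p_1 = 2*5 + 1 = 11, q_1 = 2*1 + 0 = 2.
  i=2: a_2=2, p_2 = 2*11 + 5 = 27, q_2 = 2*2 + 1 = 5.
  i=3: a_3=3, p_3 = 3*27 + 11 = 92, q_3 = 3*5 + 2 = 17.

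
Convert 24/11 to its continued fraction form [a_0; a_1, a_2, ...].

Run the Euclidean algorithm on 24 and 11; the successive quotients are the partial quotients a_0, a_1, ... (each step inverts the fractional part left over by the previous one):
  24 = 2*11 + 2, so a_0 = 2.
  11 = 5*2 + 1, so a_1 = 5.
  2 = 2*1 + 0, so a_2 = 2.
The remainder reaches 0 after 3 divisions, so the expansion has 3 partial quotients, read off in order.

[2; 5, 2]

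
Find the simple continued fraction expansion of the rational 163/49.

Run the Euclidean algorithm on 163 and 49; the successive quotients are the partial quotients a_0, a_1, ... (each step inverts the fractional part left over by the previous one):
  163 = 3*49 + 16, so a_0 = 3.
  49 = 3*16 + 1, so a_1 = 3.
  16 = 16*1 + 0, so a_2 = 16.
The remainder reaches 0 after 3 divisions, so the expansion has 3 partial quotients, read off in order.

[3; 3, 16]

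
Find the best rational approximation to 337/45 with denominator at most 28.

Expand x = 337/45 as a continued fraction with the Euclidean algorithm:
  337 = 7*45 + 22, so a_0 = 7.
  45 = 2*22 + 1, so a_1 = 2.
  22 = 22*1 + 0, so a_2 = 22.
so x = [7; 2, 22].
Convergents (p_i = a_i*p_{i-1} + p_{i-2}, q_i = a_i*q_{i-1} + q_{i-2} with p_{-2}=0, p_{-1}=1, q_{-2}=1, q_{-1}=0), until the denominator exceeds 28:
  i=0: a_0=7, p_0 = 7*1 + 0 = 7, q_0 = 7*0 + 1 = 1.
  i=1: a_1=2, p_1 = 2*7 + 1 = 15, q_1 = 2*1 + 0 = 2.
  i=2: a_2=22, p_2 = 22*15 + 7 = 337, q_2 = 22*2 + 1 = 45.
q_2 = 45 > 28, so the last convergent with denominator <= 28 is p_1/q_1 = 15/2.
The closest fraction with denominator <= 28 is either p_1/q_1 or the intermediate fraction (k*p_1 + p_0)/(k*q_1 + q_0) with the largest k >= 1 whose denominator stays <= 28; these approach x as k grows, and every other convergent or intermediate fraction in range is farther away.
Largest k: floor((28 - q_0)/q_1) = floor((28 - 1)/2) = 13.
That gives (13*15 + 7)/(13*2 + 1) = 202/27.
Compare the errors: |x - 15/2| = |337*2 - 15*45|/(45*2) = 1/90, and |x - 202/27| = |337*27 - 202*45|/(45*27) = 9/1215.
Cross-multiplying, 9*90 = 810 < 1215 = 1*1215, so 9/1215 is smaller: the intermediate fraction 202/27 is closer to x than 15/2.

202/27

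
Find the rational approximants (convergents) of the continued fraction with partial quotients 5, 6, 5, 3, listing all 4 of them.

Using the convergent recurrence p_i = a_i*p_{i-1} + p_{i-2}, q_i = a_i*q_{i-1} + q_{i-2} with p_{-2}=0, p_{-1}=1, q_{-2}=1, q_{-1}=0:
  i=0: a_0=5, p_0 = 5*1 + 0 = 5, q_0 = 5*0 + 1 = 1.
  i=1: a_1=6, p_1 = 6*5 + 1 = 31, q_1 = 6*1 + 0 = 6.
  i=2: a_2=5, p_2 = 5*31 + 5 = 160, q_2 = 5*6 + 1 = 31.
  i=3: a_3=3, p_3 = 3*160 + 31 = 511, q_3 = 3*31 + 6 = 99.

5/1, 31/6, 160/31, 511/99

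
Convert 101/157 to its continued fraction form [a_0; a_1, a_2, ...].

[0; 1, 1, 1, 4, 11]

Run the Euclidean algorithm on 101 and 157; the successive quotients are the partial quotients a_0, a_1, ... (each step inverts the fractional part left over by the previous one):
  101 = 0*157 + 101, so a_0 = 0.
  157 = 1*101 + 56, so a_1 = 1.
  101 = 1*56 + 45, so a_2 = 1.
  56 = 1*45 + 11, so a_3 = 1.
  45 = 4*11 + 1, so a_4 = 4.
  11 = 11*1 + 0, so a_5 = 11.
The remainder reaches 0 after 6 divisions, so the expansion has 6 partial quotients, read off in order.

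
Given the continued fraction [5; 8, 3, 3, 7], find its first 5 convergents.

Using the convergent recurrence p_i = a_i*p_{i-1} + p_{i-2}, q_i = a_i*q_{i-1} + q_{i-2} with p_{-2}=0, p_{-1}=1, q_{-2}=1, q_{-1}=0:
  i=0: a_0=5, p_0 = 5*1 + 0 = 5, q_0 = 5*0 + 1 = 1.
  i=1: a_1=8, p_1 = 8*5 + 1 = 41, q_1 = 8*1 + 0 = 8.
  i=2: a_2=3, p_2 = 3*41 + 5 = 128, q_2 = 3*8 + 1 = 25.
  i=3: a_3=3, p_3 = 3*128 + 41 = 425, q_3 = 3*25 + 8 = 83.
  i=4: a_4=7, p_4 = 7*425 + 128 = 3103, q_4 = 7*83 + 25 = 606.

5/1, 41/8, 128/25, 425/83, 3103/606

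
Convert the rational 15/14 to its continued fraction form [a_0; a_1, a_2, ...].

Run the Euclidean algorithm on 15 and 14; the successive quotients are the partial quotients a_0, a_1, ... (each step inverts the fractional part left over by the previous one):
  15 = 1*14 + 1, so a_0 = 1.
  14 = 14*1 + 0, so a_1 = 14.
The remainder reaches 0 after 2 divisions, so the expansion has 2 partial quotients, read off in order.

[1; 14]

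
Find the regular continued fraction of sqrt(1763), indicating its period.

[41; (1, 82)]

Write x_i = (sqrt(1763) + m_i)/d_i with (m_0, d_0) = (0, 1). a_0 = floor(sqrt(1763)) = 41, since 41^2 = 1681 <= 1763 < 1764 = 42^2.
Iterate m_{i+1} = d_i*a_i - m_i, d_{i+1} = (1763 - m_{i+1}^2)/d_i, a_{i+1} = floor((a_0 + m_{i+1})/d_{i+1}):
  m_1 = 1*41 - 0 = 41, d_1 = (1763 - 41^2)/1 = 82/1 = 82, a_1 = floor((41 + 41)/82) = 1.
  m_2 = 82*1 - 41 = 41, d_2 = (1763 - 41^2)/82 = 82/82 = 1, a_2 = floor((41 + 41)/1) = 82.
  m_3 = 1*82 - 41 = 41, d_3 = (1763 - 41^2)/1 = 82/1 = 82: (m_3, d_3) = (m_1, d_1) = (41, 82), so from here the quotients repeat a_1, a_2; the period length is 2.
Hence the expansion of sqrt(1763) is a_0 = 41 followed by the repeating block 1, 82 (period 2).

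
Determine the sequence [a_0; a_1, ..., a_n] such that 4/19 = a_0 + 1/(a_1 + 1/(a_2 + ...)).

[0; 4, 1, 3]

Run the Euclidean algorithm on 4 and 19; the successive quotients are the partial quotients a_0, a_1, ... (each step inverts the fractional part left over by the previous one):
  4 = 0*19 + 4, so a_0 = 0.
  19 = 4*4 + 3, so a_1 = 4.
  4 = 1*3 + 1, so a_2 = 1.
  3 = 3*1 + 0, so a_3 = 3.
The remainder reaches 0 after 4 divisions, so the expansion has 4 partial quotients, read off in order.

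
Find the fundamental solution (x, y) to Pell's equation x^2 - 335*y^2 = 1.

First expand sqrt(335) as a continued fraction. With x_i = (sqrt(335) + m_i)/d_i and (m_0, d_0) = (0, 1): a_0 = floor(sqrt(335)) = 18, since 18^2 = 324 <= 335 < 361 = 19^2.
Iterate m_{i+1} = d_i*a_i - m_i, d_{i+1} = (335 - m_{i+1}^2)/d_i, a_{i+1} = floor((a_0 + m_{i+1})/d_{i+1}):
  m_1 = 1*18 - 0 = 18, d_1 = (335 - 18^2)/1 = 11/1 = 11, a_1 = floor((18 + 18)/11) = 3.
  m_2 = 11*3 - 18 = 15, d_2 = (335 - 15^2)/11 = 110/11 = 10, a_2 = floor((18 + 15)/10) = 3.
  m_3 = 10*3 - 15 = 15, d_3 = (335 - 15^2)/10 = 110/10 = 11, a_3 = floor((18 + 15)/11) = 3.
  m_4 = 11*3 - 15 = 18, d_4 = (335 - 18^2)/11 = 11/11 = 1, a_4 = floor((18 + 18)/1) = 36.
  m_5 = 1*36 - 18 = 18, d_5 = (335 - 18^2)/1 = 11/1 = 11: (m_5, d_5) = (m_1, d_1) = (18, 11), so from here the quotients repeat a_1, ..., a_4; the period length is 4.
So sqrt(335) = [18; (3, 3, 3, 36)] with period length k = 4.
k is even, so the fundamental solution of x^2 - 335y^2 = 1 is (p_{k-1}, q_{k-1}) = (p_3, q_3); compute convergents through index 3.
Convergents (p_i = a_i*p_{i-1} + p_{i-2}, q_i = a_i*q_{i-1} + q_{i-2} with p_{-2}=0, p_{-1}=1, q_{-2}=1, q_{-1}=0):
  i=0: a_0=18, p_0 = 18*1 + 0 = 18, q_0 = 18*0 + 1 = 1.
  i=1: a_1=3, p_1 = 3*18 + 1 = 55, q_1 = 3*1 + 0 = 3.
  i=2: a_2=3, p_2 = 3*55 + 18 = 183, q_2 = 3*3 + 1 = 10.
  i=3: a_3=3, p_3 = 3*183 + 55 = 604, q_3 = 3*10 + 3 = 33.
Check: 604^2 - 335*33^2 = 364816 - 364815 = 1, so (x, y) = (604, 33) solves the equation, and by the theorem it is the least positive solution.

(x, y) = (604, 33)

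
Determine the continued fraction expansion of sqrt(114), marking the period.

[10; (1, 2, 10, 2, 1, 20)]

Write x_i = (sqrt(114) + m_i)/d_i with (m_0, d_0) = (0, 1). a_0 = floor(sqrt(114)) = 10, since 10^2 = 100 <= 114 < 121 = 11^2.
Iterate m_{i+1} = d_i*a_i - m_i, d_{i+1} = (114 - m_{i+1}^2)/d_i, a_{i+1} = floor((a_0 + m_{i+1})/d_{i+1}):
  m_1 = 1*10 - 0 = 10, d_1 = (114 - 10^2)/1 = 14/1 = 14, a_1 = floor((10 + 10)/14) = 1.
  m_2 = 14*1 - 10 = 4, d_2 = (114 - 4^2)/14 = 98/14 = 7, a_2 = floor((10 + 4)/7) = 2.
  m_3 = 7*2 - 4 = 10, d_3 = (114 - 10^2)/7 = 14/7 = 2, a_3 = floor((10 + 10)/2) = 10.
  m_4 = 2*10 - 10 = 10, d_4 = (114 - 10^2)/2 = 14/2 = 7, a_4 = floor((10 + 10)/7) = 2.
  m_5 = 7*2 - 10 = 4, d_5 = (114 - 4^2)/7 = 98/7 = 14, a_5 = floor((10 + 4)/14) = 1.
  m_6 = 14*1 - 4 = 10, d_6 = (114 - 10^2)/14 = 14/14 = 1, a_6 = floor((10 + 10)/1) = 20.
  m_7 = 1*20 - 10 = 10, d_7 = (114 - 10^2)/1 = 14/1 = 14: (m_7, d_7) = (m_1, d_1) = (10, 14), so from here the quotients repeat a_1, ..., a_6; the period length is 6.
Hence the expansion of sqrt(114) is a_0 = 10 followed by the repeating block 1, 2, 10, 2, 1, 20 (period 6).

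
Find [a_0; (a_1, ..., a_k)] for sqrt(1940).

[44; (22, 88)]

Write x_i = (sqrt(1940) + m_i)/d_i with (m_0, d_0) = (0, 1). a_0 = floor(sqrt(1940)) = 44, since 44^2 = 1936 <= 1940 < 2025 = 45^2.
Iterate m_{i+1} = d_i*a_i - m_i, d_{i+1} = (1940 - m_{i+1}^2)/d_i, a_{i+1} = floor((a_0 + m_{i+1})/d_{i+1}):
  m_1 = 1*44 - 0 = 44, d_1 = (1940 - 44^2)/1 = 4/1 = 4, a_1 = floor((44 + 44)/4) = 22.
  m_2 = 4*22 - 44 = 44, d_2 = (1940 - 44^2)/4 = 4/4 = 1, a_2 = floor((44 + 44)/1) = 88.
  m_3 = 1*88 - 44 = 44, d_3 = (1940 - 44^2)/1 = 4/1 = 4: (m_3, d_3) = (m_1, d_1) = (44, 4), so from here the quotients repeat a_1, a_2; the period length is 2.
Hence the expansion of sqrt(1940) is a_0 = 44 followed by the repeating block 22, 88 (period 2).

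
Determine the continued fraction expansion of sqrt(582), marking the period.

[24; (8, 48)]

Write x_i = (sqrt(582) + m_i)/d_i with (m_0, d_0) = (0, 1). a_0 = floor(sqrt(582)) = 24, since 24^2 = 576 <= 582 < 625 = 25^2.
Iterate m_{i+1} = d_i*a_i - m_i, d_{i+1} = (582 - m_{i+1}^2)/d_i, a_{i+1} = floor((a_0 + m_{i+1})/d_{i+1}):
  m_1 = 1*24 - 0 = 24, d_1 = (582 - 24^2)/1 = 6/1 = 6, a_1 = floor((24 + 24)/6) = 8.
  m_2 = 6*8 - 24 = 24, d_2 = (582 - 24^2)/6 = 6/6 = 1, a_2 = floor((24 + 24)/1) = 48.
  m_3 = 1*48 - 24 = 24, d_3 = (582 - 24^2)/1 = 6/1 = 6: (m_3, d_3) = (m_1, d_1) = (24, 6), so from here the quotients repeat a_1, a_2; the period length is 2.
Hence the expansion of sqrt(582) is a_0 = 24 followed by the repeating block 8, 48 (period 2).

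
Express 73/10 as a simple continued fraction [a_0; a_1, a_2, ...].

[7; 3, 3]

Run the Euclidean algorithm on 73 and 10; the successive quotients are the partial quotients a_0, a_1, ... (each step inverts the fractional part left over by the previous one):
  73 = 7*10 + 3, so a_0 = 7.
  10 = 3*3 + 1, so a_1 = 3.
  3 = 3*1 + 0, so a_2 = 3.
The remainder reaches 0 after 3 divisions, so the expansion has 3 partial quotients, read off in order.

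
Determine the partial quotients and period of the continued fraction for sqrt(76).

[8; (1, 2, 1, 1, 5, 4, 5, 1, 1, 2, 1, 16)]

Write x_i = (sqrt(76) + m_i)/d_i with (m_0, d_0) = (0, 1). a_0 = floor(sqrt(76)) = 8, since 8^2 = 64 <= 76 < 81 = 9^2.
Iterate m_{i+1} = d_i*a_i - m_i, d_{i+1} = (76 - m_{i+1}^2)/d_i, a_{i+1} = floor((a_0 + m_{i+1})/d_{i+1}):
  m_1 = 1*8 - 0 = 8, d_1 = (76 - 8^2)/1 = 12/1 = 12, a_1 = floor((8 + 8)/12) = 1.
  m_2 = 12*1 - 8 = 4, d_2 = (76 - 4^2)/12 = 60/12 = 5, a_2 = floor((8 + 4)/5) = 2.
  m_3 = 5*2 - 4 = 6, d_3 = (76 - 6^2)/5 = 40/5 = 8, a_3 = floor((8 + 6)/8) = 1.
  m_4 = 8*1 - 6 = 2, d_4 = (76 - 2^2)/8 = 72/8 = 9, a_4 = floor((8 + 2)/9) = 1.
  m_5 = 9*1 - 2 = 7, d_5 = (76 - 7^2)/9 = 27/9 = 3, a_5 = floor((8 + 7)/3) = 5.
  m_6 = 3*5 - 7 = 8, d_6 = (76 - 8^2)/3 = 12/3 = 4, a_6 = floor((8 + 8)/4) = 4.
  m_7 = 4*4 - 8 = 8, d_7 = (76 - 8^2)/4 = 12/4 = 3, a_7 = floor((8 + 8)/3) = 5.
  m_8 = 3*5 - 8 = 7, d_8 = (76 - 7^2)/3 = 27/3 = 9, a_8 = floor((8 + 7)/9) = 1.
  m_9 = 9*1 - 7 = 2, d_9 = (76 - 2^2)/9 = 72/9 = 8, a_9 = floor((8 + 2)/8) = 1.
  m_10 = 8*1 - 2 = 6, d_10 = (76 - 6^2)/8 = 40/8 = 5, a_10 = floor((8 + 6)/5) = 2.
  m_11 = 5*2 - 6 = 4, d_11 = (76 - 4^2)/5 = 60/5 = 12, a_11 = floor((8 + 4)/12) = 1.
  m_12 = 12*1 - 4 = 8, d_12 = (76 - 8^2)/12 = 12/12 = 1, a_12 = floor((8 + 8)/1) = 16.
  m_13 = 1*16 - 8 = 8, d_13 = (76 - 8^2)/1 = 12/1 = 12: (m_13, d_13) = (m_1, d_1) = (8, 12), so from here the quotients repeat a_1, ..., a_12; the period length is 12.
Hence the expansion of sqrt(76) is a_0 = 8 followed by the repeating block 1, 2, 1, 1, 5, 4, 5, 1, 1, 2, 1, 16 (period 12).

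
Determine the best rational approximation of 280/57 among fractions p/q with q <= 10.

Expand x = 280/57 as a continued fraction with the Euclidean algorithm:
  280 = 4*57 + 52, so a_0 = 4.
  57 = 1*52 + 5, so a_1 = 1.
  52 = 10*5 + 2, so a_2 = 10.
  5 = 2*2 + 1, so a_3 = 2.
  2 = 2*1 + 0, so a_4 = 2.
so x = [4; 1, 10, 2, 2].
Convergents (p_i = a_i*p_{i-1} + p_{i-2}, q_i = a_i*q_{i-1} + q_{i-2} with p_{-2}=0, p_{-1}=1, q_{-2}=1, q_{-1}=0), until the denominator exceeds 10:
  i=0: a_0=4, p_0 = 4*1 + 0 = 4, q_0 = 4*0 + 1 = 1.
  i=1: a_1=1, p_1 = 1*4 + 1 = 5, q_1 = 1*1 + 0 = 1.
  i=2: a_2=10, p_2 = 10*5 + 4 = 54, q_2 = 10*1 + 1 = 11.
q_2 = 11 > 10, so the last convergent with denominator <= 10 is p_1/q_1 = 5/1.
The closest fraction with denominator <= 10 is either p_1/q_1 or the intermediate fraction (k*p_1 + p_0)/(k*q_1 + q_0) with the largest k >= 1 whose denominator stays <= 10; these approach x as k grows, and every other convergent or intermediate fraction in range is farther away.
Largest k: floor((10 - q_0)/q_1) = floor((10 - 1)/1) = 9.
That gives (9*5 + 4)/(9*1 + 1) = 49/10.
Compare the errors: |x - 5/1| = |280*1 - 5*57|/(57*1) = 5/57, and |x - 49/10| = |280*10 - 49*57|/(57*10) = 7/570.
Cross-multiplying, 7*57 = 399 < 2850 = 5*570, so 7/570 is smaller: the intermediate fraction 49/10 is closer to x than 5/1.

49/10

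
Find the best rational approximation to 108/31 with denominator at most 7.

7/2

Expand x = 108/31 as a continued fraction with the Euclidean algorithm:
  108 = 3*31 + 15, so a_0 = 3.
  31 = 2*15 + 1, so a_1 = 2.
  15 = 15*1 + 0, so a_2 = 15.
so x = [3; 2, 15].
Convergents (p_i = a_i*p_{i-1} + p_{i-2}, q_i = a_i*q_{i-1} + q_{i-2} with p_{-2}=0, p_{-1}=1, q_{-2}=1, q_{-1}=0), until the denominator exceeds 7:
  i=0: a_0=3, p_0 = 3*1 + 0 = 3, q_0 = 3*0 + 1 = 1.
  i=1: a_1=2, p_1 = 2*3 + 1 = 7, q_1 = 2*1 + 0 = 2.
  i=2: a_2=15, p_2 = 15*7 + 3 = 108, q_2 = 15*2 + 1 = 31.
q_2 = 31 > 7, so the last convergent with denominator <= 7 is p_1/q_1 = 7/2.
The closest fraction with denominator <= 7 is either p_1/q_1 or the intermediate fraction (k*p_1 + p_0)/(k*q_1 + q_0) with the largest k >= 1 whose denominator stays <= 7; these approach x as k grows, and every other convergent or intermediate fraction in range is farther away.
Largest k: floor((7 - q_0)/q_1) = floor((7 - 1)/2) = 3.
That gives (3*7 + 3)/(3*2 + 1) = 24/7.
Compare the errors: |x - 7/2| = |108*2 - 7*31|/(31*2) = 1/62, and |x - 24/7| = |108*7 - 24*31|/(31*7) = 12/217.
Cross-multiplying, 1*217 = 217 < 744 = 12*62, so 1/62 is smaller: the convergent 7/2 is closer to x than 24/7.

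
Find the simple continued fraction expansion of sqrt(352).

Write x_i = (sqrt(352) + m_i)/d_i with (m_0, d_0) = (0, 1). a_0 = floor(sqrt(352)) = 18, since 18^2 = 324 <= 352 < 361 = 19^2.
Iterate m_{i+1} = d_i*a_i - m_i, d_{i+1} = (352 - m_{i+1}^2)/d_i, a_{i+1} = floor((a_0 + m_{i+1})/d_{i+1}):
  m_1 = 1*18 - 0 = 18, d_1 = (352 - 18^2)/1 = 28/1 = 28, a_1 = floor((18 + 18)/28) = 1.
  m_2 = 28*1 - 18 = 10, d_2 = (352 - 10^2)/28 = 252/28 = 9, a_2 = floor((18 + 10)/9) = 3.
  m_3 = 9*3 - 10 = 17, d_3 = (352 - 17^2)/9 = 63/9 = 7, a_3 = floor((18 + 17)/7) = 5.
  m_4 = 7*5 - 17 = 18, d_4 = (352 - 18^2)/7 = 28/7 = 4, a_4 = floor((18 + 18)/4) = 9.
  m_5 = 4*9 - 18 = 18, d_5 = (352 - 18^2)/4 = 28/4 = 7, a_5 = floor((18 + 18)/7) = 5.
  m_6 = 7*5 - 18 = 17, d_6 = (352 - 17^2)/7 = 63/7 = 9, a_6 = floor((18 + 17)/9) = 3.
  m_7 = 9*3 - 17 = 10, d_7 = (352 - 10^2)/9 = 252/9 = 28, a_7 = floor((18 + 10)/28) = 1.
  m_8 = 28*1 - 10 = 18, d_8 = (352 - 18^2)/28 = 28/28 = 1, a_8 = floor((18 + 18)/1) = 36.
  m_9 = 1*36 - 18 = 18, d_9 = (352 - 18^2)/1 = 28/1 = 28: (m_9, d_9) = (m_1, d_1) = (18, 28), so from here the quotients repeat a_1, ..., a_8; the period length is 8.
Hence the expansion of sqrt(352) is a_0 = 18 followed by the repeating block 1, 3, 5, 9, 5, 3, 1, 36 (period 8).

[18; (1, 3, 5, 9, 5, 3, 1, 36)]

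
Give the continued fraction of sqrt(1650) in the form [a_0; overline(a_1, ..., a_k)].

Write x_i = (sqrt(1650) + m_i)/d_i with (m_0, d_0) = (0, 1). a_0 = floor(sqrt(1650)) = 40, since 40^2 = 1600 <= 1650 < 1681 = 41^2.
Iterate m_{i+1} = d_i*a_i - m_i, d_{i+1} = (1650 - m_{i+1}^2)/d_i, a_{i+1} = floor((a_0 + m_{i+1})/d_{i+1}):
  m_1 = 1*40 - 0 = 40, d_1 = (1650 - 40^2)/1 = 50/1 = 50, a_1 = floor((40 + 40)/50) = 1.
  m_2 = 50*1 - 40 = 10, d_2 = (1650 - 10^2)/50 = 1550/50 = 31, a_2 = floor((40 + 10)/31) = 1.
  m_3 = 31*1 - 10 = 21, d_3 = (1650 - 21^2)/31 = 1209/31 = 39, a_3 = floor((40 + 21)/39) = 1.
  m_4 = 39*1 - 21 = 18, d_4 = (1650 - 18^2)/39 = 1326/39 = 34, a_4 = floor((40 + 18)/34) = 1.
  m_5 = 34*1 - 18 = 16, d_5 = (1650 - 16^2)/34 = 1394/34 = 41, a_5 = floor((40 + 16)/41) = 1.
  m_6 = 41*1 - 16 = 25, d_6 = (1650 - 25^2)/41 = 1025/41 = 25, a_6 = floor((40 + 25)/25) = 2.
  m_7 = 25*2 - 25 = 25, d_7 = (1650 - 25^2)/25 = 1025/25 = 41, a_7 = floor((40 + 25)/41) = 1.
  m_8 = 41*1 - 25 = 16, d_8 = (1650 - 16^2)/41 = 1394/41 = 34, a_8 = floor((40 + 16)/34) = 1.
  m_9 = 34*1 - 16 = 18, d_9 = (1650 - 18^2)/34 = 1326/34 = 39, a_9 = floor((40 + 18)/39) = 1.
  m_10 = 39*1 - 18 = 21, d_10 = (1650 - 21^2)/39 = 1209/39 = 31, a_10 = floor((40 + 21)/31) = 1.
  m_11 = 31*1 - 21 = 10, d_11 = (1650 - 10^2)/31 = 1550/31 = 50, a_11 = floor((40 + 10)/50) = 1.
  m_12 = 50*1 - 10 = 40, d_12 = (1650 - 40^2)/50 = 50/50 = 1, a_12 = floor((40 + 40)/1) = 80.
  m_13 = 1*80 - 40 = 40, d_13 = (1650 - 40^2)/1 = 50/1 = 50: (m_13, d_13) = (m_1, d_1) = (40, 50), so from here the quotients repeat a_1, ..., a_12; the period length is 12.
Hence the expansion of sqrt(1650) is a_0 = 40 followed by the repeating block 1, 1, 1, 1, 1, 2, 1, 1, 1, 1, 1, 80 (period 12).

[40; overline(1, 1, 1, 1, 1, 2, 1, 1, 1, 1, 1, 80)]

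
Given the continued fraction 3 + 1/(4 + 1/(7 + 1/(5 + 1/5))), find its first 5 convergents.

Using the convergent recurrence p_i = a_i*p_{i-1} + p_{i-2}, q_i = a_i*q_{i-1} + q_{i-2} with p_{-2}=0, p_{-1}=1, q_{-2}=1, q_{-1}=0:
  i=0: a_0=3, p_0 = 3*1 + 0 = 3, q_0 = 3*0 + 1 = 1.
  i=1: a_1=4, p_1 = 4*3 + 1 = 13, q_1 = 4*1 + 0 = 4.
  i=2: a_2=7, p_2 = 7*13 + 3 = 94, q_2 = 7*4 + 1 = 29.
  i=3: a_3=5, p_3 = 5*94 + 13 = 483, q_3 = 5*29 + 4 = 149.
  i=4: a_4=5, p_4 = 5*483 + 94 = 2509, q_4 = 5*149 + 29 = 774.

3/1, 13/4, 94/29, 483/149, 2509/774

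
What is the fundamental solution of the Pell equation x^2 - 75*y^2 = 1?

First expand sqrt(75) as a continued fraction. With x_i = (sqrt(75) + m_i)/d_i and (m_0, d_0) = (0, 1): a_0 = floor(sqrt(75)) = 8, since 8^2 = 64 <= 75 < 81 = 9^2.
Iterate m_{i+1} = d_i*a_i - m_i, d_{i+1} = (75 - m_{i+1}^2)/d_i, a_{i+1} = floor((a_0 + m_{i+1})/d_{i+1}):
  m_1 = 1*8 - 0 = 8, d_1 = (75 - 8^2)/1 = 11/1 = 11, a_1 = floor((8 + 8)/11) = 1.
  m_2 = 11*1 - 8 = 3, d_2 = (75 - 3^2)/11 = 66/11 = 6, a_2 = floor((8 + 3)/6) = 1.
  m_3 = 6*1 - 3 = 3, d_3 = (75 - 3^2)/6 = 66/6 = 11, a_3 = floor((8 + 3)/11) = 1.
  m_4 = 11*1 - 3 = 8, d_4 = (75 - 8^2)/11 = 11/11 = 1, a_4 = floor((8 + 8)/1) = 16.
  m_5 = 1*16 - 8 = 8, d_5 = (75 - 8^2)/1 = 11/1 = 11: (m_5, d_5) = (m_1, d_1) = (8, 11), so from here the quotients repeat a_1, ..., a_4; the period length is 4.
So sqrt(75) = [8; (1, 1, 1, 16)] with period length k = 4.
k is even, so the fundamental solution of x^2 - 75y^2 = 1 is (p_{k-1}, q_{k-1}) = (p_3, q_3); compute convergents through index 3.
Convergents (p_i = a_i*p_{i-1} + p_{i-2}, q_i = a_i*q_{i-1} + q_{i-2} with p_{-2}=0, p_{-1}=1, q_{-2}=1, q_{-1}=0):
  i=0: a_0=8, p_0 = 8*1 + 0 = 8, q_0 = 8*0 + 1 = 1.
  i=1: a_1=1, p_1 = 1*8 + 1 = 9, q_1 = 1*1 + 0 = 1.
  i=2: a_2=1, p_2 = 1*9 + 8 = 17, q_2 = 1*1 + 1 = 2.
  i=3: a_3=1, p_3 = 1*17 + 9 = 26, q_3 = 1*2 + 1 = 3.
Check: 26^2 - 75*3^2 = 676 - 675 = 1, so (x, y) = (26, 3) solves the equation, and by the theorem it is the least positive solution.

(x, y) = (26, 3)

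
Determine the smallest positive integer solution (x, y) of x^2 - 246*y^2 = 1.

(x, y) = (88805, 5662)

First expand sqrt(246) as a continued fraction. With x_i = (sqrt(246) + m_i)/d_i and (m_0, d_0) = (0, 1): a_0 = floor(sqrt(246)) = 15, since 15^2 = 225 <= 246 < 256 = 16^2.
Iterate m_{i+1} = d_i*a_i - m_i, d_{i+1} = (246 - m_{i+1}^2)/d_i, a_{i+1} = floor((a_0 + m_{i+1})/d_{i+1}):
  m_1 = 1*15 - 0 = 15, d_1 = (246 - 15^2)/1 = 21/1 = 21, a_1 = floor((15 + 15)/21) = 1.
  m_2 = 21*1 - 15 = 6, d_2 = (246 - 6^2)/21 = 210/21 = 10, a_2 = floor((15 + 6)/10) = 2.
  m_3 = 10*2 - 6 = 14, d_3 = (246 - 14^2)/10 = 50/10 = 5, a_3 = floor((15 + 14)/5) = 5.
  m_4 = 5*5 - 14 = 11, d_4 = (246 - 11^2)/5 = 125/5 = 25, a_4 = floor((15 + 11)/25) = 1.
  m_5 = 25*1 - 11 = 14, d_5 = (246 - 14^2)/25 = 50/25 = 2, a_5 = floor((15 + 14)/2) = 14.
  m_6 = 2*14 - 14 = 14, d_6 = (246 - 14^2)/2 = 50/2 = 25, a_6 = floor((15 + 14)/25) = 1.
  m_7 = 25*1 - 14 = 11, d_7 = (246 - 11^2)/25 = 125/25 = 5, a_7 = floor((15 + 11)/5) = 5.
  m_8 = 5*5 - 11 = 14, d_8 = (246 - 14^2)/5 = 50/5 = 10, a_8 = floor((15 + 14)/10) = 2.
  m_9 = 10*2 - 14 = 6, d_9 = (246 - 6^2)/10 = 210/10 = 21, a_9 = floor((15 + 6)/21) = 1.
  m_10 = 21*1 - 6 = 15, d_10 = (246 - 15^2)/21 = 21/21 = 1, a_10 = floor((15 + 15)/1) = 30.
  m_11 = 1*30 - 15 = 15, d_11 = (246 - 15^2)/1 = 21/1 = 21: (m_11, d_11) = (m_1, d_1) = (15, 21), so from here the quotients repeat a_1, ..., a_10; the period length is 10.
So sqrt(246) = [15; (1, 2, 5, 1, 14, 1, 5, 2, 1, 30)] with period length k = 10.
k is even, so the fundamental solution of x^2 - 246y^2 = 1 is (p_{k-1}, q_{k-1}) = (p_9, q_9); compute convergents through index 9.
Convergents (p_i = a_i*p_{i-1} + p_{i-2}, q_i = a_i*q_{i-1} + q_{i-2} with p_{-2}=0, p_{-1}=1, q_{-2}=1, q_{-1}=0):
  i=0: a_0=15, p_0 = 15*1 + 0 = 15, q_0 = 15*0 + 1 = 1.
  i=1: a_1=1, p_1 = 1*15 + 1 = 16, q_1 = 1*1 + 0 = 1.
  i=2: a_2=2, p_2 = 2*16 + 15 = 47, q_2 = 2*1 + 1 = 3.
  i=3: a_3=5, p_3 = 5*47 + 16 = 251, q_3 = 5*3 + 1 = 16.
  i=4: a_4=1, p_4 = 1*251 + 47 = 298, q_4 = 1*16 + 3 = 19.
  i=5: a_5=14, p_5 = 14*298 + 251 = 4423, q_5 = 14*19 + 16 = 282.
  i=6: a_6=1, p_6 = 1*4423 + 298 = 4721, q_6 = 1*282 + 19 = 301.
  i=7: a_7=5, p_7 = 5*4721 + 4423 = 28028, q_7 = 5*301 + 282 = 1787.
  i=8: a_8=2, p_8 = 2*28028 + 4721 = 60777, q_8 = 2*1787 + 301 = 3875.
  i=9: a_9=1, p_9 = 1*60777 + 28028 = 88805, q_9 = 1*3875 + 1787 = 5662.
Check: 88805^2 - 246*5662^2 = 7886328025 - 7886328024 = 1, so (x, y) = (88805, 5662) solves the equation, and by the theorem it is the least positive solution.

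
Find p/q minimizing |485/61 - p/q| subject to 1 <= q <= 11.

Expand x = 485/61 as a continued fraction with the Euclidean algorithm:
  485 = 7*61 + 58, so a_0 = 7.
  61 = 1*58 + 3, so a_1 = 1.
  58 = 19*3 + 1, so a_2 = 19.
  3 = 3*1 + 0, so a_3 = 3.
so x = [7; 1, 19, 3].
Convergents (p_i = a_i*p_{i-1} + p_{i-2}, q_i = a_i*q_{i-1} + q_{i-2} with p_{-2}=0, p_{-1}=1, q_{-2}=1, q_{-1}=0), until the denominator exceeds 11:
  i=0: a_0=7, p_0 = 7*1 + 0 = 7, q_0 = 7*0 + 1 = 1.
  i=1: a_1=1, p_1 = 1*7 + 1 = 8, q_1 = 1*1 + 0 = 1.
  i=2: a_2=19, p_2 = 19*8 + 7 = 159, q_2 = 19*1 + 1 = 20.
q_2 = 20 > 11, so the last convergent with denominator <= 11 is p_1/q_1 = 8/1.
The closest fraction with denominator <= 11 is either p_1/q_1 or the intermediate fraction (k*p_1 + p_0)/(k*q_1 + q_0) with the largest k >= 1 whose denominator stays <= 11; these approach x as k grows, and every other convergent or intermediate fraction in range is farther away.
Largest k: floor((11 - q_0)/q_1) = floor((11 - 1)/1) = 10.
That gives (10*8 + 7)/(10*1 + 1) = 87/11.
Compare the errors: |x - 8/1| = |485*1 - 8*61|/(61*1) = 3/61, and |x - 87/11| = |485*11 - 87*61|/(61*11) = 28/671.
Cross-multiplying, 28*61 = 1708 < 2013 = 3*671, so 28/671 is smaller: the intermediate fraction 87/11 is closer to x than 8/1.

87/11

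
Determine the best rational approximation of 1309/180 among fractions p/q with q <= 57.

80/11

Expand x = 1309/180 as a continued fraction with the Euclidean algorithm:
  1309 = 7*180 + 49, so a_0 = 7.
  180 = 3*49 + 33, so a_1 = 3.
  49 = 1*33 + 16, so a_2 = 1.
  33 = 2*16 + 1, so a_3 = 2.
  16 = 16*1 + 0, so a_4 = 16.
so x = [7; 3, 1, 2, 16].
Convergents (p_i = a_i*p_{i-1} + p_{i-2}, q_i = a_i*q_{i-1} + q_{i-2} with p_{-2}=0, p_{-1}=1, q_{-2}=1, q_{-1}=0), until the denominator exceeds 57:
  i=0: a_0=7, p_0 = 7*1 + 0 = 7, q_0 = 7*0 + 1 = 1.
  i=1: a_1=3, p_1 = 3*7 + 1 = 22, q_1 = 3*1 + 0 = 3.
  i=2: a_2=1, p_2 = 1*22 + 7 = 29, q_2 = 1*3 + 1 = 4.
  i=3: a_3=2, p_3 = 2*29 + 22 = 80, q_3 = 2*4 + 3 = 11.
  i=4: a_4=16, p_4 = 16*80 + 29 = 1309, q_4 = 16*11 + 4 = 180.
q_4 = 180 > 57, so the last convergent with denominator <= 57 is p_3/q_3 = 80/11.
The closest fraction with denominator <= 57 is either p_3/q_3 or the intermediate fraction (k*p_3 + p_2)/(k*q_3 + q_2) with the largest k >= 1 whose denominator stays <= 57; these approach x as k grows, and every other convergent or intermediate fraction in range is farther away.
Largest k: floor((57 - q_2)/q_3) = floor((57 - 4)/11) = 4.
That gives (4*80 + 29)/(4*11 + 4) = 349/48.
Compare the errors: |x - 80/11| = |1309*11 - 80*180|/(180*11) = 1/1980, and |x - 349/48| = |1309*48 - 349*180|/(180*48) = 12/8640.
Cross-multiplying, 1*8640 = 8640 < 23760 = 12*1980, so 1/1980 is smaller: the convergent 80/11 is closer to x than 349/48.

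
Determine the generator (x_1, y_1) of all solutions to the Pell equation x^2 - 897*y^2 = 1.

(x, y) = (599, 20)

First expand sqrt(897) as a continued fraction. With x_i = (sqrt(897) + m_i)/d_i and (m_0, d_0) = (0, 1): a_0 = floor(sqrt(897)) = 29, since 29^2 = 841 <= 897 < 900 = 30^2.
Iterate m_{i+1} = d_i*a_i - m_i, d_{i+1} = (897 - m_{i+1}^2)/d_i, a_{i+1} = floor((a_0 + m_{i+1})/d_{i+1}):
  m_1 = 1*29 - 0 = 29, d_1 = (897 - 29^2)/1 = 56/1 = 56, a_1 = floor((29 + 29)/56) = 1.
  m_2 = 56*1 - 29 = 27, d_2 = (897 - 27^2)/56 = 168/56 = 3, a_2 = floor((29 + 27)/3) = 18.
  m_3 = 3*18 - 27 = 27, d_3 = (897 - 27^2)/3 = 168/3 = 56, a_3 = floor((29 + 27)/56) = 1.
  m_4 = 56*1 - 27 = 29, d_4 = (897 - 29^2)/56 = 56/56 = 1, a_4 = floor((29 + 29)/1) = 58.
  m_5 = 1*58 - 29 = 29, d_5 = (897 - 29^2)/1 = 56/1 = 56: (m_5, d_5) = (m_1, d_1) = (29, 56), so from here the quotients repeat a_1, ..., a_4; the period length is 4.
So sqrt(897) = [29; (1, 18, 1, 58)] with period length k = 4.
k is even, so the fundamental solution of x^2 - 897y^2 = 1 is (p_{k-1}, q_{k-1}) = (p_3, q_3); compute convergents through index 3.
Convergents (p_i = a_i*p_{i-1} + p_{i-2}, q_i = a_i*q_{i-1} + q_{i-2} with p_{-2}=0, p_{-1}=1, q_{-2}=1, q_{-1}=0):
  i=0: a_0=29, p_0 = 29*1 + 0 = 29, q_0 = 29*0 + 1 = 1.
  i=1: a_1=1, p_1 = 1*29 + 1 = 30, q_1 = 1*1 + 0 = 1.
  i=2: a_2=18, p_2 = 18*30 + 29 = 569, q_2 = 18*1 + 1 = 19.
  i=3: a_3=1, p_3 = 1*569 + 30 = 599, q_3 = 1*19 + 1 = 20.
Check: 599^2 - 897*20^2 = 358801 - 358800 = 1, so (x, y) = (599, 20) solves the equation, and by the theorem it is the least positive solution.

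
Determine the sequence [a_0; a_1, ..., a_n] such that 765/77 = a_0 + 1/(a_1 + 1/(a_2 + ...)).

Run the Euclidean algorithm on 765 and 77; the successive quotients are the partial quotients a_0, a_1, ... (each step inverts the fractional part left over by the previous one):
  765 = 9*77 + 72, so a_0 = 9.
  77 = 1*72 + 5, so a_1 = 1.
  72 = 14*5 + 2, so a_2 = 14.
  5 = 2*2 + 1, so a_3 = 2.
  2 = 2*1 + 0, so a_4 = 2.
The remainder reaches 0 after 5 divisions, so the expansion has 5 partial quotients, read off in order.

[9; 1, 14, 2, 2]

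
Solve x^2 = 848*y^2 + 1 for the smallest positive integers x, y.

(x, y) = (66249, 2275)

First expand sqrt(848) as a continued fraction. With x_i = (sqrt(848) + m_i)/d_i and (m_0, d_0) = (0, 1): a_0 = floor(sqrt(848)) = 29, since 29^2 = 841 <= 848 < 900 = 30^2.
Iterate m_{i+1} = d_i*a_i - m_i, d_{i+1} = (848 - m_{i+1}^2)/d_i, a_{i+1} = floor((a_0 + m_{i+1})/d_{i+1}):
  m_1 = 1*29 - 0 = 29, d_1 = (848 - 29^2)/1 = 7/1 = 7, a_1 = floor((29 + 29)/7) = 8.
  m_2 = 7*8 - 29 = 27, d_2 = (848 - 27^2)/7 = 119/7 = 17, a_2 = floor((29 + 27)/17) = 3.
  m_3 = 17*3 - 27 = 24, d_3 = (848 - 24^2)/17 = 272/17 = 16, a_3 = floor((29 + 24)/16) = 3.
  m_4 = 16*3 - 24 = 24, d_4 = (848 - 24^2)/16 = 272/16 = 17, a_4 = floor((29 + 24)/17) = 3.
  m_5 = 17*3 - 24 = 27, d_5 = (848 - 27^2)/17 = 119/17 = 7, a_5 = floor((29 + 27)/7) = 8.
  m_6 = 7*8 - 27 = 29, d_6 = (848 - 29^2)/7 = 7/7 = 1, a_6 = floor((29 + 29)/1) = 58.
  m_7 = 1*58 - 29 = 29, d_7 = (848 - 29^2)/1 = 7/1 = 7: (m_7, d_7) = (m_1, d_1) = (29, 7), so from here the quotients repeat a_1, ..., a_6; the period length is 6.
So sqrt(848) = [29; (8, 3, 3, 3, 8, 58)] with period length k = 6.
k is even, so the fundamental solution of x^2 - 848y^2 = 1 is (p_{k-1}, q_{k-1}) = (p_5, q_5); compute convergents through index 5.
Convergents (p_i = a_i*p_{i-1} + p_{i-2}, q_i = a_i*q_{i-1} + q_{i-2} with p_{-2}=0, p_{-1}=1, q_{-2}=1, q_{-1}=0):
  i=0: a_0=29, p_0 = 29*1 + 0 = 29, q_0 = 29*0 + 1 = 1.
  i=1: a_1=8, p_1 = 8*29 + 1 = 233, q_1 = 8*1 + 0 = 8.
  i=2: a_2=3, p_2 = 3*233 + 29 = 728, q_2 = 3*8 + 1 = 25.
  i=3: a_3=3, p_3 = 3*728 + 233 = 2417, q_3 = 3*25 + 8 = 83.
  i=4: a_4=3, p_4 = 3*2417 + 728 = 7979, q_4 = 3*83 + 25 = 274.
  i=5: a_5=8, p_5 = 8*7979 + 2417 = 66249, q_5 = 8*274 + 83 = 2275.
Check: 66249^2 - 848*2275^2 = 4388930001 - 4388930000 = 1, so (x, y) = (66249, 2275) solves the equation, and by the theorem it is the least positive solution.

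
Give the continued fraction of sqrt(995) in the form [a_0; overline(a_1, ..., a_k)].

[31; overline(1, 1, 5, 4, 3, 12, 3, 4, 5, 1, 1, 62)]

Write x_i = (sqrt(995) + m_i)/d_i with (m_0, d_0) = (0, 1). a_0 = floor(sqrt(995)) = 31, since 31^2 = 961 <= 995 < 1024 = 32^2.
Iterate m_{i+1} = d_i*a_i - m_i, d_{i+1} = (995 - m_{i+1}^2)/d_i, a_{i+1} = floor((a_0 + m_{i+1})/d_{i+1}):
  m_1 = 1*31 - 0 = 31, d_1 = (995 - 31^2)/1 = 34/1 = 34, a_1 = floor((31 + 31)/34) = 1.
  m_2 = 34*1 - 31 = 3, d_2 = (995 - 3^2)/34 = 986/34 = 29, a_2 = floor((31 + 3)/29) = 1.
  m_3 = 29*1 - 3 = 26, d_3 = (995 - 26^2)/29 = 319/29 = 11, a_3 = floor((31 + 26)/11) = 5.
  m_4 = 11*5 - 26 = 29, d_4 = (995 - 29^2)/11 = 154/11 = 14, a_4 = floor((31 + 29)/14) = 4.
  m_5 = 14*4 - 29 = 27, d_5 = (995 - 27^2)/14 = 266/14 = 19, a_5 = floor((31 + 27)/19) = 3.
  m_6 = 19*3 - 27 = 30, d_6 = (995 - 30^2)/19 = 95/19 = 5, a_6 = floor((31 + 30)/5) = 12.
  m_7 = 5*12 - 30 = 30, d_7 = (995 - 30^2)/5 = 95/5 = 19, a_7 = floor((31 + 30)/19) = 3.
  m_8 = 19*3 - 30 = 27, d_8 = (995 - 27^2)/19 = 266/19 = 14, a_8 = floor((31 + 27)/14) = 4.
  m_9 = 14*4 - 27 = 29, d_9 = (995 - 29^2)/14 = 154/14 = 11, a_9 = floor((31 + 29)/11) = 5.
  m_10 = 11*5 - 29 = 26, d_10 = (995 - 26^2)/11 = 319/11 = 29, a_10 = floor((31 + 26)/29) = 1.
  m_11 = 29*1 - 26 = 3, d_11 = (995 - 3^2)/29 = 986/29 = 34, a_11 = floor((31 + 3)/34) = 1.
  m_12 = 34*1 - 3 = 31, d_12 = (995 - 31^2)/34 = 34/34 = 1, a_12 = floor((31 + 31)/1) = 62.
  m_13 = 1*62 - 31 = 31, d_13 = (995 - 31^2)/1 = 34/1 = 34: (m_13, d_13) = (m_1, d_1) = (31, 34), so from here the quotients repeat a_1, ..., a_12; the period length is 12.
Hence the expansion of sqrt(995) is a_0 = 31 followed by the repeating block 1, 1, 5, 4, 3, 12, 3, 4, 5, 1, 1, 62 (period 12).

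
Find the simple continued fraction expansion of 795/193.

Run the Euclidean algorithm on 795 and 193; the successive quotients are the partial quotients a_0, a_1, ... (each step inverts the fractional part left over by the previous one):
  795 = 4*193 + 23, so a_0 = 4.
  193 = 8*23 + 9, so a_1 = 8.
  23 = 2*9 + 5, so a_2 = 2.
  9 = 1*5 + 4, so a_3 = 1.
  5 = 1*4 + 1, so a_4 = 1.
  4 = 4*1 + 0, so a_5 = 4.
The remainder reaches 0 after 6 divisions, so the expansion has 6 partial quotients, read off in order.

[4; 8, 2, 1, 1, 4]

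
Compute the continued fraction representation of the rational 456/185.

Run the Euclidean algorithm on 456 and 185; the successive quotients are the partial quotients a_0, a_1, ... (each step inverts the fractional part left over by the previous one):
  456 = 2*185 + 86, so a_0 = 2.
  185 = 2*86 + 13, so a_1 = 2.
  86 = 6*13 + 8, so a_2 = 6.
  13 = 1*8 + 5, so a_3 = 1.
  8 = 1*5 + 3, so a_4 = 1.
  5 = 1*3 + 2, so a_5 = 1.
  3 = 1*2 + 1, so a_6 = 1.
  2 = 2*1 + 0, so a_7 = 2.
The remainder reaches 0 after 8 divisions, so the expansion has 8 partial quotients, read off in order.

[2; 2, 6, 1, 1, 1, 1, 2]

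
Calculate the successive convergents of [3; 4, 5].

Using the convergent recurrence p_i = a_i*p_{i-1} + p_{i-2}, q_i = a_i*q_{i-1} + q_{i-2} with p_{-2}=0, p_{-1}=1, q_{-2}=1, q_{-1}=0:
  i=0: a_0=3, p_0 = 3*1 + 0 = 3, q_0 = 3*0 + 1 = 1.
  i=1: a_1=4, p_1 = 4*3 + 1 = 13, q_1 = 4*1 + 0 = 4.
  i=2: a_2=5, p_2 = 5*13 + 3 = 68, q_2 = 5*4 + 1 = 21.

3/1, 13/4, 68/21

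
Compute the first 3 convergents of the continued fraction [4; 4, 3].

Using the convergent recurrence p_i = a_i*p_{i-1} + p_{i-2}, q_i = a_i*q_{i-1} + q_{i-2} with p_{-2}=0, p_{-1}=1, q_{-2}=1, q_{-1}=0:
  i=0: a_0=4, p_0 = 4*1 + 0 = 4, q_0 = 4*0 + 1 = 1.
  i=1: a_1=4, p_1 = 4*4 + 1 = 17, q_1 = 4*1 + 0 = 4.
  i=2: a_2=3, p_2 = 3*17 + 4 = 55, q_2 = 3*4 + 1 = 13.

4/1, 17/4, 55/13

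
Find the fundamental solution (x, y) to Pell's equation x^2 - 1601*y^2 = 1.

First expand sqrt(1601) as a continued fraction. With x_i = (sqrt(1601) + m_i)/d_i and (m_0, d_0) = (0, 1): a_0 = floor(sqrt(1601)) = 40, since 40^2 = 1600 <= 1601 < 1681 = 41^2.
Iterate m_{i+1} = d_i*a_i - m_i, d_{i+1} = (1601 - m_{i+1}^2)/d_i, a_{i+1} = floor((a_0 + m_{i+1})/d_{i+1}):
  m_1 = 1*40 - 0 = 40, d_1 = (1601 - 40^2)/1 = 1/1 = 1, a_1 = floor((40 + 40)/1) = 80.
  m_2 = 1*80 - 40 = 40, d_2 = (1601 - 40^2)/1 = 1/1 = 1: (m_2, d_2) = (m_1, d_1) = (40, 1), so from here the quotient a_1 repeats; the period length is 1.
So sqrt(1601) = [40; (80)] with period length k = 1.
k is odd, so (p_{k-1}, q_{k-1}) only solves x^2 - 1601y^2 = -1 and the fundamental solution of x^2 - 1601y^2 = 1 is (p_{2k-1}, q_{2k-1}) = (p_1, q_1); compute convergents through index 1, running through the period twice.
Convergents (p_i = a_i*p_{i-1} + p_{i-2}, q_i = a_i*q_{i-1} + q_{i-2} with p_{-2}=0, p_{-1}=1, q_{-2}=1, q_{-1}=0):
  i=0: a_0=40, p_0 = 40*1 + 0 = 40, q_0 = 40*0 + 1 = 1.
  i=1: a_1=80, p_1 = 80*40 + 1 = 3201, q_1 = 80*1 + 0 = 80.
Indeed p_0^2 - 1601*q_0^2 = 1600 - 1601 = -1, not +1.
Check: 3201^2 - 1601*80^2 = 10246401 - 10246400 = 1, so (x, y) = (3201, 80) solves the equation, and by the theorem it is the least positive solution.

(x, y) = (3201, 80)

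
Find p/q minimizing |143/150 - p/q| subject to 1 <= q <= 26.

20/21

Expand x = 143/150 as a continued fraction with the Euclidean algorithm:
  143 = 0*150 + 143, so a_0 = 0.
  150 = 1*143 + 7, so a_1 = 1.
  143 = 20*7 + 3, so a_2 = 20.
  7 = 2*3 + 1, so a_3 = 2.
  3 = 3*1 + 0, so a_4 = 3.
so x = [0; 1, 20, 2, 3].
Convergents (p_i = a_i*p_{i-1} + p_{i-2}, q_i = a_i*q_{i-1} + q_{i-2} with p_{-2}=0, p_{-1}=1, q_{-2}=1, q_{-1}=0), until the denominator exceeds 26:
  i=0: a_0=0, p_0 = 0*1 + 0 = 0, q_0 = 0*0 + 1 = 1.
  i=1: a_1=1, p_1 = 1*0 + 1 = 1, q_1 = 1*1 + 0 = 1.
  i=2: a_2=20, p_2 = 20*1 + 0 = 20, q_2 = 20*1 + 1 = 21.
  i=3: a_3=2, p_3 = 2*20 + 1 = 41, q_3 = 2*21 + 1 = 43.
q_3 = 43 > 26, so the last convergent with denominator <= 26 is p_2/q_2 = 20/21.
The closest fraction with denominator <= 26 is either p_2/q_2 or the intermediate fraction (k*p_2 + p_1)/(k*q_2 + q_1) with the largest k >= 1 whose denominator stays <= 26; these approach x as k grows, and every other convergent or intermediate fraction in range is farther away.
Largest k: floor((26 - q_1)/q_2) = floor((26 - 1)/21) = 1.
That gives (1*20 + 1)/(1*21 + 1) = 21/22.
Compare the errors: |x - 20/21| = |143*21 - 20*150|/(150*21) = 3/3150, and |x - 21/22| = |143*22 - 21*150|/(150*22) = 4/3300.
Cross-multiplying, 3*3300 = 9900 < 12600 = 4*3150, so 3/3150 is smaller: the convergent 20/21 is closer to x than 21/22.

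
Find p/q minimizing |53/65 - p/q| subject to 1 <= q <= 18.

9/11

Expand x = 53/65 as a continued fraction with the Euclidean algorithm:
  53 = 0*65 + 53, so a_0 = 0.
  65 = 1*53 + 12, so a_1 = 1.
  53 = 4*12 + 5, so a_2 = 4.
  12 = 2*5 + 2, so a_3 = 2.
  5 = 2*2 + 1, so a_4 = 2.
  2 = 2*1 + 0, so a_5 = 2.
so x = [0; 1, 4, 2, 2, 2].
Convergents (p_i = a_i*p_{i-1} + p_{i-2}, q_i = a_i*q_{i-1} + q_{i-2} with p_{-2}=0, p_{-1}=1, q_{-2}=1, q_{-1}=0), until the denominator exceeds 18:
  i=0: a_0=0, p_0 = 0*1 + 0 = 0, q_0 = 0*0 + 1 = 1.
  i=1: a_1=1, p_1 = 1*0 + 1 = 1, q_1 = 1*1 + 0 = 1.
  i=2: a_2=4, p_2 = 4*1 + 0 = 4, q_2 = 4*1 + 1 = 5.
  i=3: a_3=2, p_3 = 2*4 + 1 = 9, q_3 = 2*5 + 1 = 11.
  i=4: a_4=2, p_4 = 2*9 + 4 = 22, q_4 = 2*11 + 5 = 27.
q_4 = 27 > 18, so the last convergent with denominator <= 18 is p_3/q_3 = 9/11.
The closest fraction with denominator <= 18 is either p_3/q_3 or the intermediate fraction (k*p_3 + p_2)/(k*q_3 + q_2) with the largest k >= 1 whose denominator stays <= 18; these approach x as k grows, and every other convergent or intermediate fraction in range is farther away.
Largest k: floor((18 - q_2)/q_3) = floor((18 - 5)/11) = 1.
That gives (1*9 + 4)/(1*11 + 5) = 13/16.
Compare the errors: |x - 9/11| = |53*11 - 9*65|/(65*11) = 2/715, and |x - 13/16| = |53*16 - 13*65|/(65*16) = 3/1040.
Cross-multiplying, 2*1040 = 2080 < 2145 = 3*715, so 2/715 is smaller: the convergent 9/11 is closer to x than 13/16.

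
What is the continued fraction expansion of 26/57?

[0; 2, 5, 5]

Run the Euclidean algorithm on 26 and 57; the successive quotients are the partial quotients a_0, a_1, ... (each step inverts the fractional part left over by the previous one):
  26 = 0*57 + 26, so a_0 = 0.
  57 = 2*26 + 5, so a_1 = 2.
  26 = 5*5 + 1, so a_2 = 5.
  5 = 5*1 + 0, so a_3 = 5.
The remainder reaches 0 after 4 divisions, so the expansion has 4 partial quotients, read off in order.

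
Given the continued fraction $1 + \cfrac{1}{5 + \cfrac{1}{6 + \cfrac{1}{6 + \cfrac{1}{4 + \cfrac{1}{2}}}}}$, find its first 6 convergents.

Using the convergent recurrence p_i = a_i*p_{i-1} + p_{i-2}, q_i = a_i*q_{i-1} + q_{i-2} with p_{-2}=0, p_{-1}=1, q_{-2}=1, q_{-1}=0:
  i=0: a_0=1, p_0 = 1*1 + 0 = 1, q_0 = 1*0 + 1 = 1.
  i=1: a_1=5, p_1 = 5*1 + 1 = 6, q_1 = 5*1 + 0 = 5.
  i=2: a_2=6, p_2 = 6*6 + 1 = 37, q_2 = 6*5 + 1 = 31.
  i=3: a_3=6, p_3 = 6*37 + 6 = 228, q_3 = 6*31 + 5 = 191.
  i=4: a_4=4, p_4 = 4*228 + 37 = 949, q_4 = 4*191 + 31 = 795.
  i=5: a_5=2, p_5 = 2*949 + 228 = 2126, q_5 = 2*795 + 191 = 1781.

1/1, 6/5, 37/31, 228/191, 949/795, 2126/1781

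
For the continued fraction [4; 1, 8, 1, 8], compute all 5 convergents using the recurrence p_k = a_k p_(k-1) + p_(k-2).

4/1, 5/1, 44/9, 49/10, 436/89

Using the convergent recurrence p_i = a_i*p_{i-1} + p_{i-2}, q_i = a_i*q_{i-1} + q_{i-2} with p_{-2}=0, p_{-1}=1, q_{-2}=1, q_{-1}=0:
  i=0: a_0=4, p_0 = 4*1 + 0 = 4, q_0 = 4*0 + 1 = 1.
  i=1: a_1=1, p_1 = 1*4 + 1 = 5, q_1 = 1*1 + 0 = 1.
  i=2: a_2=8, p_2 = 8*5 + 4 = 44, q_2 = 8*1 + 1 = 9.
  i=3: a_3=1, p_3 = 1*44 + 5 = 49, q_3 = 1*9 + 1 = 10.
  i=4: a_4=8, p_4 = 8*49 + 44 = 436, q_4 = 8*10 + 9 = 89.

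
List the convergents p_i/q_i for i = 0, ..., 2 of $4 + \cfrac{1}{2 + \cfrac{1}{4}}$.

Using the convergent recurrence p_i = a_i*p_{i-1} + p_{i-2}, q_i = a_i*q_{i-1} + q_{i-2} with p_{-2}=0, p_{-1}=1, q_{-2}=1, q_{-1}=0:
  i=0: a_0=4, p_0 = 4*1 + 0 = 4, q_0 = 4*0 + 1 = 1.
  i=1: a_1=2, p_1 = 2*4 + 1 = 9, q_1 = 2*1 + 0 = 2.
  i=2: a_2=4, p_2 = 4*9 + 4 = 40, q_2 = 4*2 + 1 = 9.

4/1, 9/2, 40/9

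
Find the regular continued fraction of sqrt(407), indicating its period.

[20; (5, 1, 2, 1, 5, 40)]

Write x_i = (sqrt(407) + m_i)/d_i with (m_0, d_0) = (0, 1). a_0 = floor(sqrt(407)) = 20, since 20^2 = 400 <= 407 < 441 = 21^2.
Iterate m_{i+1} = d_i*a_i - m_i, d_{i+1} = (407 - m_{i+1}^2)/d_i, a_{i+1} = floor((a_0 + m_{i+1})/d_{i+1}):
  m_1 = 1*20 - 0 = 20, d_1 = (407 - 20^2)/1 = 7/1 = 7, a_1 = floor((20 + 20)/7) = 5.
  m_2 = 7*5 - 20 = 15, d_2 = (407 - 15^2)/7 = 182/7 = 26, a_2 = floor((20 + 15)/26) = 1.
  m_3 = 26*1 - 15 = 11, d_3 = (407 - 11^2)/26 = 286/26 = 11, a_3 = floor((20 + 11)/11) = 2.
  m_4 = 11*2 - 11 = 11, d_4 = (407 - 11^2)/11 = 286/11 = 26, a_4 = floor((20 + 11)/26) = 1.
  m_5 = 26*1 - 11 = 15, d_5 = (407 - 15^2)/26 = 182/26 = 7, a_5 = floor((20 + 15)/7) = 5.
  m_6 = 7*5 - 15 = 20, d_6 = (407 - 20^2)/7 = 7/7 = 1, a_6 = floor((20 + 20)/1) = 40.
  m_7 = 1*40 - 20 = 20, d_7 = (407 - 20^2)/1 = 7/1 = 7: (m_7, d_7) = (m_1, d_1) = (20, 7), so from here the quotients repeat a_1, ..., a_6; the period length is 6.
Hence the expansion of sqrt(407) is a_0 = 20 followed by the repeating block 5, 1, 2, 1, 5, 40 (period 6).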